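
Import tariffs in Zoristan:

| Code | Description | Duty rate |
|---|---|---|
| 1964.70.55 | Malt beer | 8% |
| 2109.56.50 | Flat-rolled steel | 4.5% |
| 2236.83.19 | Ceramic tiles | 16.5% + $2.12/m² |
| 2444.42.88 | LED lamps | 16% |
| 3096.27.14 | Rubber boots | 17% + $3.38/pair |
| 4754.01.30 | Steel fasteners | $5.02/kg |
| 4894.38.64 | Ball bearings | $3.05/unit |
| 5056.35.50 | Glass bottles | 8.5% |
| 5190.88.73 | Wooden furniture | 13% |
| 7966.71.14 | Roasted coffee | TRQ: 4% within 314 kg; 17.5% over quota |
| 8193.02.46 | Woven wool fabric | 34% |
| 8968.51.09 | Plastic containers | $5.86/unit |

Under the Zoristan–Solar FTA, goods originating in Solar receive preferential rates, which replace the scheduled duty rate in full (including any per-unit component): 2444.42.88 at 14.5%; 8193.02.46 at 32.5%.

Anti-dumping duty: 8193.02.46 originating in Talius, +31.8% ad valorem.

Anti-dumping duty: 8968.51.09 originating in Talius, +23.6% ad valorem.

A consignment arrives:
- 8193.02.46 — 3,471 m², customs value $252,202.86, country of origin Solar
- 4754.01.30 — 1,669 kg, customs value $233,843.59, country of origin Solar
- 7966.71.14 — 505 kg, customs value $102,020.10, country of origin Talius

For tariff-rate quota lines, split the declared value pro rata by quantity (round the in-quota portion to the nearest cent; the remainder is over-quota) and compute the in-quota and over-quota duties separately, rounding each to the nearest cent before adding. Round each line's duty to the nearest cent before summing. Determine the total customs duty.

$99,634.20

Line 1 (8193.02.46, Solar, 3,471 m², $252,202.86):
Base rate for 8193.02.46 is 34%.
Origin Solar qualifies under the Zoristan–Solar agreement and 8193.02.46 is covered: preferential rate 32.5% applies instead.
The additional-duty order on 8193.02.46 targets Talius, not Solar; it does not apply.
Duty = $252,202.86 × 32.5% = $81,965.93.
Line 2 (4754.01.30, Solar, 1,669 kg, $233,843.59):
Base rate for 4754.01.30 is $5.02/kg.
Origin Solar is the FTA partner but 4754.01.30 is not on the preference list; base rate stands.
Duty = 1,669 × $5.02 = $8,378.38.
Line 3 (7966.71.14, Talius, 505 kg, $102,020.10):
Code 7966.71.14 is under a tariff-rate quota (threshold 314 kg). In-quota: 314 kg at 4%; over-quota: 191 kg at 17.5%.
Pro-rata value split: in-quota = $102,020.10 × 314/505 = $63,434.28; over-quota = $102,020.10 − $63,434.28 = $38,585.82.
In-quota duty = $63,434.28 × 4% = $2,537.37. Over-quota duty = $38,585.82 × 17.5% = $6,752.52.
Line duty = $2,537.37 + $6,752.52 = $9,289.89.
Total = $81,965.93 + $8,378.38 + $9,289.89 = $99,634.20.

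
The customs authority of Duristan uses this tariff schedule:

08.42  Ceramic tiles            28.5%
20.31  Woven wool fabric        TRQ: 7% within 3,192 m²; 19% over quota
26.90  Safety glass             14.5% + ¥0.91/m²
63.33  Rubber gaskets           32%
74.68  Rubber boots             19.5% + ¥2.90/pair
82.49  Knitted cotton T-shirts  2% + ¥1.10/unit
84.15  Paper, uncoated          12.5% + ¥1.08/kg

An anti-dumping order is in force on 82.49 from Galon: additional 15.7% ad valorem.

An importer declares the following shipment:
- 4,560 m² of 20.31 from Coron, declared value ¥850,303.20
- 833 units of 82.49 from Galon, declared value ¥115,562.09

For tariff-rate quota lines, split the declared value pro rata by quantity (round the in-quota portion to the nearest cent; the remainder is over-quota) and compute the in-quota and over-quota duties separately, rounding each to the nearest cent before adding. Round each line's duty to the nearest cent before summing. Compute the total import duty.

¥111,502.93

Line 1 (20.31, Coron, 4,560 m², ¥850,303.20):
Code 20.31 is under a tariff-rate quota (threshold 3,192 m²). In-quota: 3,192 m² at 7%; over-quota: 1,368 m² at 19%.
Pro-rata value split: in-quota = ¥850,303.20 × 3,192/4,560 = ¥595,212.24; over-quota = ¥850,303.20 − ¥595,212.24 = ¥255,090.96.
In-quota duty = ¥595,212.24 × 7% = ¥41,664.86. Over-quota duty = ¥255,090.96 × 19% = ¥48,467.28.
Line duty = ¥41,664.86 + ¥48,467.28 = ¥90,132.14.
Line 2 (82.49, Galon, 833 units, ¥115,562.09):
Base rate for 82.49 is 2% + ¥1.10/unit.
Additional duty on 82.49 from Galon: +15.7%. Applied ad valorem rate: 2% + 15.7% = 17.7%.
Duty = ¥115,562.09 × 17.7% + 833 × ¥1.10 = ¥21,370.79.
Total = ¥90,132.14 + ¥21,370.79 = ¥111,502.93.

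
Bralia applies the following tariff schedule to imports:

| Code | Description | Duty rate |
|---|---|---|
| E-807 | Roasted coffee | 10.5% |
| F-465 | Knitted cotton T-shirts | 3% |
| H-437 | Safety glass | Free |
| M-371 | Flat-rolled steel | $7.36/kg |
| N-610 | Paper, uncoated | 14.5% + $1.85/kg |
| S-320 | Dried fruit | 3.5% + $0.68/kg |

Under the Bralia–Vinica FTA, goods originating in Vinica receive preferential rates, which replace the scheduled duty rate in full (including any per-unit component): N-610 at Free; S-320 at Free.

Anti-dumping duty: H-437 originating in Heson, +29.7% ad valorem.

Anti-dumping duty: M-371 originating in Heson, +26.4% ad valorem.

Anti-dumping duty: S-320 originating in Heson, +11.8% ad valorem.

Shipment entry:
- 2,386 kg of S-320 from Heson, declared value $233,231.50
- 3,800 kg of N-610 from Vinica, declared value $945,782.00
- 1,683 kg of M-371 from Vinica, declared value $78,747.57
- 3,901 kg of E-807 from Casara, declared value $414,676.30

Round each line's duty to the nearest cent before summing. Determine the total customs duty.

$93,234.79

Line 1 (S-320, Heson, 2,386 kg, $233,231.50):
Base rate for S-320 is 3.5% + $0.68/kg.
S-320 has an FTA preferential rate, but origin Heson is not Vinica; base rate stands.
Additional duty on S-320 from Heson: +11.8%. Applied ad valorem rate: 3.5% + 11.8% = 15.3%.
Duty = $233,231.50 × 15.3% + 2,386 × $0.68 = $37,306.90.
Line 2 (N-610, Vinica, 3,800 kg, $945,782.00):
Base rate for N-610 is 14.5% + $1.85/kg.
Origin Vinica qualifies under the Bralia–Vinica agreement and N-610 is covered: preferential rate Free applies instead.
Duty = $945,782.00 × 0% = $0.00.
Line 3 (M-371, Vinica, 1,683 kg, $78,747.57):
Base rate for M-371 is $7.36/kg.
Origin Vinica is the FTA partner but M-371 is not on the preference list; base rate stands.
The additional-duty order on M-371 targets Heson, not Vinica; it does not apply.
Duty = 1,683 × $7.36 = $12,386.88.
Line 4 (E-807, Casara, 3,901 kg, $414,676.30):
Base rate for E-807 is 10.5%.
Duty = $414,676.30 × 10.5% = $43,541.01.
Total = $37,306.90 + $0.00 + $12,386.88 + $43,541.01 = $93,234.79.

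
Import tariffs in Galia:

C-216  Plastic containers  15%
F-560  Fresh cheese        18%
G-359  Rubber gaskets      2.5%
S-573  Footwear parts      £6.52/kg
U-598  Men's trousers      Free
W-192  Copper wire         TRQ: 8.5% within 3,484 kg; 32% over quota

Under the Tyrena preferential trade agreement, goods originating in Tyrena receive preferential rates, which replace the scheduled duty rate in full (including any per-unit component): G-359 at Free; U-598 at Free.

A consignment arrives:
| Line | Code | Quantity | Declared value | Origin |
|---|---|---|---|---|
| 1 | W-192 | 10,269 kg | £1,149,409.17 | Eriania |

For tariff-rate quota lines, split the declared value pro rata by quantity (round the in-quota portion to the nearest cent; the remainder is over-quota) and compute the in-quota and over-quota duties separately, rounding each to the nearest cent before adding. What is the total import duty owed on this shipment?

Line 1 (W-192, Eriania, 10,269 kg, £1,149,409.17):
Code W-192 is under a tariff-rate quota (threshold 3,484 kg). In-quota: 3,484 kg at 8.5%; over-quota: 6,785 kg at 32%.
Pro-rata value split: in-quota = £1,149,409.17 × 3,484/10,269 = £389,964.12; over-quota = £1,149,409.17 − £389,964.12 = £759,445.05.
In-quota duty = £389,964.12 × 8.5% = £33,146.95. Over-quota duty = £759,445.05 × 32% = £243,022.42.
Line duty = £33,146.95 + £243,022.42 = £276,169.37.

£276,169.37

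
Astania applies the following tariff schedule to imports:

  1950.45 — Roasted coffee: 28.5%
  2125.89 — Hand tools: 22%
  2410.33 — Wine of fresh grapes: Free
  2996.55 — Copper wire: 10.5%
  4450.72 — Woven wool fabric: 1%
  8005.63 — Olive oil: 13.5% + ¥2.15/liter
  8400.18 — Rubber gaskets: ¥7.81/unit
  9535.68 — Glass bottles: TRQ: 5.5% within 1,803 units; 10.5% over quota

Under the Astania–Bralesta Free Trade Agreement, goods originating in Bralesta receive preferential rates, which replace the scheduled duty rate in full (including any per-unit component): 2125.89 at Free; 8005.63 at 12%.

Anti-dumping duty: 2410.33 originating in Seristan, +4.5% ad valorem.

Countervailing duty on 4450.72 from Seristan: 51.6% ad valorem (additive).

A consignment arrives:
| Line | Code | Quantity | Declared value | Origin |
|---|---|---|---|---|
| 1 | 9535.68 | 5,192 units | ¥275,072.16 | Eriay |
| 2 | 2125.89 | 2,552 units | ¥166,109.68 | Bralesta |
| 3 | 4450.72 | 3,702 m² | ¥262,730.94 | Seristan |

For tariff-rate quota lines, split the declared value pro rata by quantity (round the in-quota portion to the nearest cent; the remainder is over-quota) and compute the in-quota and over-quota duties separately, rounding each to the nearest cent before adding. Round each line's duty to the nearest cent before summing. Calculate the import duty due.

¥162,302.90

Line 1 (9535.68, Eriay, 5,192 units, ¥275,072.16):
Code 9535.68 is under a tariff-rate quota (threshold 1,803 units). In-quota: 1,803 units at 5.5%; over-quota: 3,389 units at 10.5%.
Pro-rata value split: in-quota = ¥275,072.16 × 1,803/5,192 = ¥95,522.94; over-quota = ¥275,072.16 − ¥95,522.94 = ¥179,549.22.
In-quota duty = ¥95,522.94 × 5.5% = ¥5,253.76. Over-quota duty = ¥179,549.22 × 10.5% = ¥18,852.67.
Line duty = ¥5,253.76 + ¥18,852.67 = ¥24,106.43.
Line 2 (2125.89, Bralesta, 2,552 units, ¥166,109.68):
Base rate for 2125.89 is 22%.
Origin Bralesta qualifies under the Astania–Bralesta agreement and 2125.89 is covered: preferential rate Free applies instead.
Duty = ¥166,109.68 × 0% = ¥0.00.
Line 3 (4450.72, Seristan, 3,702 m², ¥262,730.94):
Base rate for 4450.72 is 1%.
Additional duty on 4450.72 from Seristan: +51.6%. Applied ad valorem rate: 1% + 51.6% = 52.6%.
Duty = ¥262,730.94 × 52.6% = ¥138,196.47.
Total = ¥24,106.43 + ¥0.00 + ¥138,196.47 = ¥162,302.90.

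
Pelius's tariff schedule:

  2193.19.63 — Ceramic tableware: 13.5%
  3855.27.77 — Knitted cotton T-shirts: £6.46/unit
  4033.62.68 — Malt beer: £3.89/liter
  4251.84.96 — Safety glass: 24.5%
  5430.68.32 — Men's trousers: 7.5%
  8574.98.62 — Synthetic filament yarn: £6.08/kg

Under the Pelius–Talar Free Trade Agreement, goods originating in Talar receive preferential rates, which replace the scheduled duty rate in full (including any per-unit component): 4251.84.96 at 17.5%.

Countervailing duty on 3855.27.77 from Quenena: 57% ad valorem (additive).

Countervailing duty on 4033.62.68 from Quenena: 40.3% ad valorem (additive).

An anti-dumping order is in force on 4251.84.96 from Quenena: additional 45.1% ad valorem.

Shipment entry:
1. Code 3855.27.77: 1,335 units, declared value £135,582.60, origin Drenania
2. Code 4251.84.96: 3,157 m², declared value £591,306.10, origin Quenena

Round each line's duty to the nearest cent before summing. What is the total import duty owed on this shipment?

£420,173.15

Line 1 (3855.27.77, Drenania, 1,335 units, £135,582.60):
Base rate for 3855.27.77 is £6.46/unit.
The additional-duty order on 3855.27.77 targets Quenena, not Drenania; it does not apply.
Duty = 1,335 × £6.46 = £8,624.10.
Line 2 (4251.84.96, Quenena, 3,157 m², £591,306.10):
Base rate for 4251.84.96 is 24.5%.
4251.84.96 has an FTA preferential rate, but origin Quenena is not Talar; base rate stands.
Additional duty on 4251.84.96 from Quenena: +45.1%. Applied ad valorem rate: 24.5% + 45.1% = 69.6%.
Duty = £591,306.10 × 69.6% = £411,549.05.
Total = £8,624.10 + £411,549.05 = £420,173.15.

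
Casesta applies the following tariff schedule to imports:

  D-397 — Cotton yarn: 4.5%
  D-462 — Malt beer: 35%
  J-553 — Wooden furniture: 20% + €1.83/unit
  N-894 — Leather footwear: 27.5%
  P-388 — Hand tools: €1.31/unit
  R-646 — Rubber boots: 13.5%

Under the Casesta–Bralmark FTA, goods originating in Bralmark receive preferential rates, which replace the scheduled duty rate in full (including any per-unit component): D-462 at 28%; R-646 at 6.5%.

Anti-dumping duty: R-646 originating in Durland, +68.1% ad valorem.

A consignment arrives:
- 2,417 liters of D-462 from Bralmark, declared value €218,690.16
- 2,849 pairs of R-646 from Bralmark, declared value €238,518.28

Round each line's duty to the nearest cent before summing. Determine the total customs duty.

€76,736.93

Line 1 (D-462, Bralmark, 2,417 liters, €218,690.16):
Base rate for D-462 is 35%.
Origin Bralmark qualifies under the Casesta–Bralmark agreement and D-462 is covered: preferential rate 28% applies instead.
Duty = €218,690.16 × 28% = €61,233.24.
Line 2 (R-646, Bralmark, 2,849 pairs, €238,518.28):
Base rate for R-646 is 13.5%.
Origin Bralmark qualifies under the Casesta–Bralmark agreement and R-646 is covered: preferential rate 6.5% applies instead.
The additional-duty order on R-646 targets Durland, not Bralmark; it does not apply.
Duty = €238,518.28 × 6.5% = €15,503.69.
Total = €61,233.24 + €15,503.69 = €76,736.93.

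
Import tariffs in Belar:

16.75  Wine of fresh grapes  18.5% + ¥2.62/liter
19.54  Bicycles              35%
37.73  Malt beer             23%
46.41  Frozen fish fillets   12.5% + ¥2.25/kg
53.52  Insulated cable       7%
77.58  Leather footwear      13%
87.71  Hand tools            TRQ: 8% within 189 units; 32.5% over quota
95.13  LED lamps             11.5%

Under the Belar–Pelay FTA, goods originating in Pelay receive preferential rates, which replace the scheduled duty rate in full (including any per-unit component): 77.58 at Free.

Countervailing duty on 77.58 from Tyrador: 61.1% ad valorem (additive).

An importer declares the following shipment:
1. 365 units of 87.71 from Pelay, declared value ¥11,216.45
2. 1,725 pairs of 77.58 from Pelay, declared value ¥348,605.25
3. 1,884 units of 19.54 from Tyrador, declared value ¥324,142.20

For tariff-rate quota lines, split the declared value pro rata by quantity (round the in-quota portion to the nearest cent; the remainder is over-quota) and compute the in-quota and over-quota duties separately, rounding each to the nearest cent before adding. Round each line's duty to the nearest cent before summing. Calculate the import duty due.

Line 1 (87.71, Pelay, 365 units, ¥11,216.45):
Code 87.71 is under a tariff-rate quota (threshold 189 units). In-quota: 189 units at 8%; over-quota: 176 units at 32.5%.
Pro-rata value split: in-quota = ¥11,216.45 × 189/365 = ¥5,807.97; over-quota = ¥11,216.45 − ¥5,807.97 = ¥5,408.48.
In-quota duty = ¥5,807.97 × 8% = ¥464.64. Over-quota duty = ¥5,408.48 × 32.5% = ¥1,757.76.
Line duty = ¥464.64 + ¥1,757.76 = ¥2,222.40.
Line 2 (77.58, Pelay, 1,725 pairs, ¥348,605.25):
Base rate for 77.58 is 13%.
Origin Pelay qualifies under the Belar–Pelay agreement and 77.58 is covered: preferential rate Free applies instead.
The additional-duty order on 77.58 targets Tyrador, not Pelay; it does not apply.
Duty = ¥348,605.25 × 0% = ¥0.00.
Line 3 (19.54, Tyrador, 1,884 units, ¥324,142.20):
Base rate for 19.54 is 35%.
Duty = ¥324,142.20 × 35% = ¥113,449.77.
Total = ¥2,222.40 + ¥0.00 + ¥113,449.77 = ¥115,672.17.

¥115,672.17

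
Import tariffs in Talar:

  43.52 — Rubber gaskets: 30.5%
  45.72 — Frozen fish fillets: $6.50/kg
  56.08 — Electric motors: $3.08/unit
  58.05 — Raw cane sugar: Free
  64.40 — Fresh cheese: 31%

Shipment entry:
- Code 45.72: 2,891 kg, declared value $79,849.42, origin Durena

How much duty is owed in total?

Line 1 (45.72, Durena, 2,891 kg, $79,849.42):
Base rate for 45.72 is $6.50/kg.
Duty = 2,891 × $6.50 = $18,791.50.

$18,791.50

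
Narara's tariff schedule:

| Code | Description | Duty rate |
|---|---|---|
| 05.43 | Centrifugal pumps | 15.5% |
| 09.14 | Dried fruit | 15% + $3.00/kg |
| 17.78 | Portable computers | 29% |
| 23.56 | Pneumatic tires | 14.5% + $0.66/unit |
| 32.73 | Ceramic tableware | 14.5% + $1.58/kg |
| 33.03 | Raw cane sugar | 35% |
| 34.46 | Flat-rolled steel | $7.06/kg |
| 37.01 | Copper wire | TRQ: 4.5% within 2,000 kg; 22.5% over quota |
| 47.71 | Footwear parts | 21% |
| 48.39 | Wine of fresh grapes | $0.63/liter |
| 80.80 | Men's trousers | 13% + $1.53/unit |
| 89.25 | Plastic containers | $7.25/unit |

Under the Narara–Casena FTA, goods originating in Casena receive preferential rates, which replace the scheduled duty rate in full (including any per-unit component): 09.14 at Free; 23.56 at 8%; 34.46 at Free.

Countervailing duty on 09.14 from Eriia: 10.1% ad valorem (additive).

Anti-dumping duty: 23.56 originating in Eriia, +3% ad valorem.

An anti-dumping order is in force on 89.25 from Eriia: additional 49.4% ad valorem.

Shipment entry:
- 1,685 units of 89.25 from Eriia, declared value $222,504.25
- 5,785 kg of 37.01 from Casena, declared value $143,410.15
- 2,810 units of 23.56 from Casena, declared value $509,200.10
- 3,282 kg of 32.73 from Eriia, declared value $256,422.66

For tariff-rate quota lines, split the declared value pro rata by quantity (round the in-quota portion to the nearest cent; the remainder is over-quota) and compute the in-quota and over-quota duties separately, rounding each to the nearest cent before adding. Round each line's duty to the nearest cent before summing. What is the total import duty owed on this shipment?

$228,579.09

Line 1 (89.25, Eriia, 1,685 units, $222,504.25):
Base rate for 89.25 is $7.25/unit.
Additional duty on 89.25 from Eriia: +49.4% ad valorem. Applied ad valorem rate = 49.4%.
Duty = $222,504.25 × 49.4% + 1,685 × $7.25 = $122,133.35.
Line 2 (37.01, Casena, 5,785 kg, $143,410.15):
Code 37.01 is under a tariff-rate quota (threshold 2,000 kg). In-quota: 2,000 kg at 4.5%; over-quota: 3,785 kg at 22.5%.
Pro-rata value split: in-quota = $143,410.15 × 2,000/5,785 = $49,580.00; over-quota = $143,410.15 − $49,580.00 = $93,830.15.
In-quota duty = $49,580.00 × 4.5% = $2,231.10. Over-quota duty = $93,830.15 × 22.5% = $21,111.78.
Line duty = $2,231.10 + $21,111.78 = $23,342.88.
Line 3 (23.56, Casena, 2,810 units, $509,200.10):
Base rate for 23.56 is 14.5% + $0.66/unit.
Origin Casena qualifies under the Narara–Casena agreement and 23.56 is covered: preferential rate 8% applies instead.
The additional-duty order on 23.56 targets Eriia, not Casena; it does not apply.
Duty = $509,200.10 × 8% = $40,736.01.
Line 4 (32.73, Eriia, 3,282 kg, $256,422.66):
Base rate for 32.73 is 14.5% + $1.58/kg.
Duty = $256,422.66 × 14.5% + 3,282 × $1.58 = $42,366.85.
Total = $122,133.35 + $23,342.88 + $40,736.01 + $42,366.85 = $228,579.09.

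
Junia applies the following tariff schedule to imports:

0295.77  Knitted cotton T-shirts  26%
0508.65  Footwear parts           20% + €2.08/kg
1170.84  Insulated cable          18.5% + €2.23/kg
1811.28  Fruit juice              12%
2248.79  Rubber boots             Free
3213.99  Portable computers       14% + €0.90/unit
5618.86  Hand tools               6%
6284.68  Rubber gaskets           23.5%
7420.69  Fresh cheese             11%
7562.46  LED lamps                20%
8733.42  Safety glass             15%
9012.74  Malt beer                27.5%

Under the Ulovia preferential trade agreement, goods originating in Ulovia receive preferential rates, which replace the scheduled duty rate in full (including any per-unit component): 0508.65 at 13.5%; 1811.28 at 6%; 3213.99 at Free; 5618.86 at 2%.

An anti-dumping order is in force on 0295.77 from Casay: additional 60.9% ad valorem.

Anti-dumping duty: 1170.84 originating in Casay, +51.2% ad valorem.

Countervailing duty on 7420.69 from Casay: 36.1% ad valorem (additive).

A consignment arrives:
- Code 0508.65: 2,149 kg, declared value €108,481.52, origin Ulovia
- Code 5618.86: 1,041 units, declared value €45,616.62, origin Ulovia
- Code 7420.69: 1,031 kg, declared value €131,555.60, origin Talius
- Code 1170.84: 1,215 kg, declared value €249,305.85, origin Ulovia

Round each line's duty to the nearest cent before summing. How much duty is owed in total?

€78,859.49

Line 1 (0508.65, Ulovia, 2,149 kg, €108,481.52):
Base rate for 0508.65 is 20% + €2.08/kg.
Origin Ulovia qualifies under the Junia–Ulovia agreement and 0508.65 is covered: preferential rate 13.5% applies instead.
Duty = €108,481.52 × 13.5% = €14,645.01.
Line 2 (5618.86, Ulovia, 1,041 units, €45,616.62):
Base rate for 5618.86 is 6%.
Origin Ulovia qualifies under the Junia–Ulovia agreement and 5618.86 is covered: preferential rate 2% applies instead.
Duty = €45,616.62 × 2% = €912.33.
Line 3 (7420.69, Talius, 1,031 kg, €131,555.60):
Base rate for 7420.69 is 11%.
The additional-duty order on 7420.69 targets Casay, not Talius; it does not apply.
Duty = €131,555.60 × 11% = €14,471.12.
Line 4 (1170.84, Ulovia, 1,215 kg, €249,305.85):
Base rate for 1170.84 is 18.5% + €2.23/kg.
Origin Ulovia is the FTA partner but 1170.84 is not on the preference list; base rate stands.
The additional-duty order on 1170.84 targets Casay, not Ulovia; it does not apply.
Duty = €249,305.85 × 18.5% + 1,215 × €2.23 = €48,831.03.
Total = €14,645.01 + €912.33 + €14,471.12 + €48,831.03 = €78,859.49.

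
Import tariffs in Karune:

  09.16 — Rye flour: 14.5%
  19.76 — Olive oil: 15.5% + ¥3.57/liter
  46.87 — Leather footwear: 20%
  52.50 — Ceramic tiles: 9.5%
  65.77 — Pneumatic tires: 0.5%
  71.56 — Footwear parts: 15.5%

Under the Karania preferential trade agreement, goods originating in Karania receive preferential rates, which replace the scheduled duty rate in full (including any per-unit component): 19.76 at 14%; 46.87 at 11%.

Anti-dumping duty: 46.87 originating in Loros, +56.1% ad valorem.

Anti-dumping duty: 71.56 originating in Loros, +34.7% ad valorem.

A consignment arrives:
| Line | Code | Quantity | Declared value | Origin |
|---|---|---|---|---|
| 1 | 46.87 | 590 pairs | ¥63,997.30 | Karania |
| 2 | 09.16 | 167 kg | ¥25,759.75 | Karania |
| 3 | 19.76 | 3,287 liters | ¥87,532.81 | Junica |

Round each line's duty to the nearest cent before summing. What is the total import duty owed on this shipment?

Line 1 (46.87, Karania, 590 pairs, ¥63,997.30):
Base rate for 46.87 is 20%.
Origin Karania qualifies under the Karune–Karania agreement and 46.87 is covered: preferential rate 11% applies instead.
The additional-duty order on 46.87 targets Loros, not Karania; it does not apply.
Duty = ¥63,997.30 × 11% = ¥7,039.70.
Line 2 (09.16, Karania, 167 kg, ¥25,759.75):
Base rate for 09.16 is 14.5%.
Origin Karania is the FTA partner but 09.16 is not on the preference list; base rate stands.
Duty = ¥25,759.75 × 14.5% = ¥3,735.16.
Line 3 (19.76, Junica, 3,287 liters, ¥87,532.81):
Base rate for 19.76 is 15.5% + ¥3.57/liter.
19.76 has an FTA preferential rate, but origin Junica is not Karania; base rate stands.
Duty = ¥87,532.81 × 15.5% + 3,287 × ¥3.57 = ¥25,302.18.
Total = ¥7,039.70 + ¥3,735.16 + ¥25,302.18 = ¥36,077.04.

¥36,077.04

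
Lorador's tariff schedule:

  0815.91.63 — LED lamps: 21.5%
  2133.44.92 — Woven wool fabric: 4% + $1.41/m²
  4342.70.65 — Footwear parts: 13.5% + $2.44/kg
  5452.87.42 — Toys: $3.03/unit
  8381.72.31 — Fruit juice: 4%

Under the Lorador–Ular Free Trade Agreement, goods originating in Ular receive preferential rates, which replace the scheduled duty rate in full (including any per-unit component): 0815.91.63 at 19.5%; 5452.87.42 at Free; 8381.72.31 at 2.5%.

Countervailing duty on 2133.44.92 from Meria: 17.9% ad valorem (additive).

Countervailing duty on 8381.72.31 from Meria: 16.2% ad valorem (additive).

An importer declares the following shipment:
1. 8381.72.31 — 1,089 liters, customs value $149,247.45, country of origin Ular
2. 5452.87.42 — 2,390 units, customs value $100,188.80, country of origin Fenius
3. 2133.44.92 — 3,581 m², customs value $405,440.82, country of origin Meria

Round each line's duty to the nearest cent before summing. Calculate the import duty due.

$104,813.64

Line 1 (8381.72.31, Ular, 1,089 liters, $149,247.45):
Base rate for 8381.72.31 is 4%.
Origin Ular qualifies under the Lorador–Ular agreement and 8381.72.31 is covered: preferential rate 2.5% applies instead.
The additional-duty order on 8381.72.31 targets Meria, not Ular; it does not apply.
Duty = $149,247.45 × 2.5% = $3,731.19.
Line 2 (5452.87.42, Fenius, 2,390 units, $100,188.80):
Base rate for 5452.87.42 is $3.03/unit.
5452.87.42 has an FTA preferential rate, but origin Fenius is not Ular; base rate stands.
Duty = 2,390 × $3.03 = $7,241.70.
Line 3 (2133.44.92, Meria, 3,581 m², $405,440.82):
Base rate for 2133.44.92 is 4% + $1.41/m².
Additional duty on 2133.44.92 from Meria: +17.9%. Applied ad valorem rate: 4% + 17.9% = 21.9%.
Duty = $405,440.82 × 21.9% + 3,581 × $1.41 = $93,840.75.
Total = $3,731.19 + $7,241.70 + $93,840.75 = $104,813.64.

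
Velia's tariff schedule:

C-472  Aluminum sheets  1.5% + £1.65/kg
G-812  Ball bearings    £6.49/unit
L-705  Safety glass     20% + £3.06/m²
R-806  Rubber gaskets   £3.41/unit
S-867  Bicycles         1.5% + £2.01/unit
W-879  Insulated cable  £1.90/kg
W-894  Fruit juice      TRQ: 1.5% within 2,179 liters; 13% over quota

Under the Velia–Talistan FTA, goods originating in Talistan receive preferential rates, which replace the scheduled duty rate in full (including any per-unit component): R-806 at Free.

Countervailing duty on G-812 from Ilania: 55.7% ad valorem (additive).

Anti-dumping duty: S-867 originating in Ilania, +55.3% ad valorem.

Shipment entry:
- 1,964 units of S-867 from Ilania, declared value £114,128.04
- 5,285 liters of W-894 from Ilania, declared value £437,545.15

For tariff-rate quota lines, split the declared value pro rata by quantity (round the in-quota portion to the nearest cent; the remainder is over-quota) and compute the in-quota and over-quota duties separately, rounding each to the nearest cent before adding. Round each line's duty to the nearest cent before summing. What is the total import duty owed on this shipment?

Line 1 (S-867, Ilania, 1,964 units, £114,128.04):
Base rate for S-867 is 1.5% + £2.01/unit.
Additional duty on S-867 from Ilania: +55.3%. Applied ad valorem rate: 1.5% + 55.3% = 56.8%.
Duty = £114,128.04 × 56.8% + 1,964 × £2.01 = £68,772.37.
Line 2 (W-894, Ilania, 5,285 liters, £437,545.15):
Code W-894 is under a tariff-rate quota (threshold 2,179 liters). In-quota: 2,179 liters at 1.5%; over-quota: 3,106 liters at 13%.
Pro-rata value split: in-quota = £437,545.15 × 2,179/5,285 = £180,399.41; over-quota = £437,545.15 − £180,399.41 = £257,145.74.
In-quota duty = £180,399.41 × 1.5% = £2,705.99. Over-quota duty = £257,145.74 × 13% = £33,428.95.
Line duty = £2,705.99 + £33,428.95 = £36,134.94.
Total = £68,772.37 + £36,134.94 = £104,907.31.

£104,907.31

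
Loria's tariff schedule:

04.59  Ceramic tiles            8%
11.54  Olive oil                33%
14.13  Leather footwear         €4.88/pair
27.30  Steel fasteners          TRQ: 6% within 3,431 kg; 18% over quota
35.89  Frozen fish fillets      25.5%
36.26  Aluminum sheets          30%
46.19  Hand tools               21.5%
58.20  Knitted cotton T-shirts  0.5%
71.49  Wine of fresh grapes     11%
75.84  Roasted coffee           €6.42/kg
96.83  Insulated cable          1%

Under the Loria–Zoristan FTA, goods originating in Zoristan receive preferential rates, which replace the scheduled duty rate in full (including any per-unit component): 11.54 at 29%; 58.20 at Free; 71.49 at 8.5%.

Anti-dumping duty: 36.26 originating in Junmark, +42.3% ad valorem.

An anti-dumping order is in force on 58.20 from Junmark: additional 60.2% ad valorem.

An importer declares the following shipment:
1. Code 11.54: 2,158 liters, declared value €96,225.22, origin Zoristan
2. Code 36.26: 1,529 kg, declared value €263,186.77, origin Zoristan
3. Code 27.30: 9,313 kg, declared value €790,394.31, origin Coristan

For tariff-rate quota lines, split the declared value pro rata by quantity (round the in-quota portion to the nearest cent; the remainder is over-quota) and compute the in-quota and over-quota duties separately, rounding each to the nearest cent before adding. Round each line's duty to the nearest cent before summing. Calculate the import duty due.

Line 1 (11.54, Zoristan, 2,158 liters, €96,225.22):
Base rate for 11.54 is 33%.
Origin Zoristan qualifies under the Loria–Zoristan agreement and 11.54 is covered: preferential rate 29% applies instead.
Duty = €96,225.22 × 29% = €27,905.31.
Line 2 (36.26, Zoristan, 1,529 kg, €263,186.77):
Base rate for 36.26 is 30%.
Origin Zoristan is the FTA partner but 36.26 is not on the preference list; base rate stands.
The additional-duty order on 36.26 targets Junmark, not Zoristan; it does not apply.
Duty = €263,186.77 × 30% = €78,956.03.
Line 3 (27.30, Coristan, 9,313 kg, €790,394.31):
Code 27.30 is under a tariff-rate quota (threshold 3,431 kg). In-quota: 3,431 kg at 6%; over-quota: 5,882 kg at 18%.
Pro-rata value split: in-quota = €790,394.31 × 3,431/9,313 = €291,188.97; over-quota = €790,394.31 − €291,188.97 = €499,205.34.
In-quota duty = €291,188.97 × 6% = €17,471.34. Over-quota duty = €499,205.34 × 18% = €89,856.96.
Line duty = €17,471.34 + €89,856.96 = €107,328.30.
Total = €27,905.31 + €78,956.03 + €107,328.30 = €214,189.64.

€214,189.64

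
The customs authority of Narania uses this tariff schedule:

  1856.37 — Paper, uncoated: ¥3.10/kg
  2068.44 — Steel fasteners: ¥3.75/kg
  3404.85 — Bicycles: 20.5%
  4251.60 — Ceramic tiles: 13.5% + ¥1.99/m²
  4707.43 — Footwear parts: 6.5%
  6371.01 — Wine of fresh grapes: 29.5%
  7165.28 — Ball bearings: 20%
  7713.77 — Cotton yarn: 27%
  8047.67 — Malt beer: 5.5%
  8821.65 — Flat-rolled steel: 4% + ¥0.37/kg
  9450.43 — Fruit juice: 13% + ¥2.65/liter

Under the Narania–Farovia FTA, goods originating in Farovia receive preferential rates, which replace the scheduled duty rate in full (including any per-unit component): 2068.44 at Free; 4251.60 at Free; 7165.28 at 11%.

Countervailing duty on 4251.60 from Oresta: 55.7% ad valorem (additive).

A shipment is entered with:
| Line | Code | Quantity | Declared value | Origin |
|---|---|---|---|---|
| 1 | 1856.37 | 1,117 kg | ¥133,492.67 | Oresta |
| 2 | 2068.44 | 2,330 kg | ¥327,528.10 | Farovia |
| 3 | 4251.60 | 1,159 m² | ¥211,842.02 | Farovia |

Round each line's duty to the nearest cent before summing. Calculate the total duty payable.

Line 1 (1856.37, Oresta, 1,117 kg, ¥133,492.67):
Base rate for 1856.37 is ¥3.10/kg.
Duty = 1,117 × ¥3.10 = ¥3,462.70.
Line 2 (2068.44, Farovia, 2,330 kg, ¥327,528.10):
Base rate for 2068.44 is ¥3.75/kg.
Origin Farovia qualifies under the Narania–Farovia agreement and 2068.44 is covered: preferential rate Free applies instead.
Duty = ¥327,528.10 × 0% = ¥0.00.
Line 3 (4251.60, Farovia, 1,159 m², ¥211,842.02):
Base rate for 4251.60 is 13.5% + ¥1.99/m².
Origin Farovia qualifies under the Narania–Farovia agreement and 4251.60 is covered: preferential rate Free applies instead.
The additional-duty order on 4251.60 targets Oresta, not Farovia; it does not apply.
Duty = ¥211,842.02 × 0% = ¥0.00.
Total = ¥3,462.70 + ¥0.00 + ¥0.00 = ¥3,462.70.

¥3,462.70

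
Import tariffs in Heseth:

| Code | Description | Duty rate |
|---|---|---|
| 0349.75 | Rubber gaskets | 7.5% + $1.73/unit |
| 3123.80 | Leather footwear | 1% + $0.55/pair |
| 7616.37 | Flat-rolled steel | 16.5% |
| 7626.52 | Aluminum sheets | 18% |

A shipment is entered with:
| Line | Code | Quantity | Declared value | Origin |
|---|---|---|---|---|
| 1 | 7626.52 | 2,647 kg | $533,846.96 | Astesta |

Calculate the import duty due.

$96,092.45

Line 1 (7626.52, Astesta, 2,647 kg, $533,846.96):
Base rate for 7626.52 is 18%.
Duty = $533,846.96 × 18% = $96,092.45.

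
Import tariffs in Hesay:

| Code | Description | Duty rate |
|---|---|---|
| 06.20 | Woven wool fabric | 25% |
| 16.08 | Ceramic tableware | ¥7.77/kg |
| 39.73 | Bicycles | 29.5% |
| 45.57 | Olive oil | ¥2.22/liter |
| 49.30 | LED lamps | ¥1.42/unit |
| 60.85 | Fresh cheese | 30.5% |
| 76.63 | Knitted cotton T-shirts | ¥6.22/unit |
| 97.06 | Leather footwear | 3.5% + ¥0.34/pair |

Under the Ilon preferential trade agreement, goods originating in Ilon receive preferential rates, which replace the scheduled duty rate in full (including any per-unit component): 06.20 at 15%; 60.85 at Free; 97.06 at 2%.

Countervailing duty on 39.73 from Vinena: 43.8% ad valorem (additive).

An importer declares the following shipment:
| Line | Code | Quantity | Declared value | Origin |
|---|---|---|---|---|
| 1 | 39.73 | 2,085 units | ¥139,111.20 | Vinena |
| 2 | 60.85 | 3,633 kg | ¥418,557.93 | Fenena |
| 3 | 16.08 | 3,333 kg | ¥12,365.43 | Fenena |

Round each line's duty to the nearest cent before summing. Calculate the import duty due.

¥255,526.09

Line 1 (39.73, Vinena, 2,085 units, ¥139,111.20):
Base rate for 39.73 is 29.5%.
Additional duty on 39.73 from Vinena: +43.8%. Applied ad valorem rate: 29.5% + 43.8% = 73.3%.
Duty = ¥139,111.20 × 73.3% = ¥101,968.51.
Line 2 (60.85, Fenena, 3,633 kg, ¥418,557.93):
Base rate for 60.85 is 30.5%.
60.85 has an FTA preferential rate, but origin Fenena is not Ilon; base rate stands.
Duty = ¥418,557.93 × 30.5% = ¥127,660.17.
Line 3 (16.08, Fenena, 3,333 kg, ¥12,365.43):
Base rate for 16.08 is ¥7.77/kg.
Duty = 3,333 × ¥7.77 = ¥25,897.41.
Total = ¥101,968.51 + ¥127,660.17 + ¥25,897.41 = ¥255,526.09.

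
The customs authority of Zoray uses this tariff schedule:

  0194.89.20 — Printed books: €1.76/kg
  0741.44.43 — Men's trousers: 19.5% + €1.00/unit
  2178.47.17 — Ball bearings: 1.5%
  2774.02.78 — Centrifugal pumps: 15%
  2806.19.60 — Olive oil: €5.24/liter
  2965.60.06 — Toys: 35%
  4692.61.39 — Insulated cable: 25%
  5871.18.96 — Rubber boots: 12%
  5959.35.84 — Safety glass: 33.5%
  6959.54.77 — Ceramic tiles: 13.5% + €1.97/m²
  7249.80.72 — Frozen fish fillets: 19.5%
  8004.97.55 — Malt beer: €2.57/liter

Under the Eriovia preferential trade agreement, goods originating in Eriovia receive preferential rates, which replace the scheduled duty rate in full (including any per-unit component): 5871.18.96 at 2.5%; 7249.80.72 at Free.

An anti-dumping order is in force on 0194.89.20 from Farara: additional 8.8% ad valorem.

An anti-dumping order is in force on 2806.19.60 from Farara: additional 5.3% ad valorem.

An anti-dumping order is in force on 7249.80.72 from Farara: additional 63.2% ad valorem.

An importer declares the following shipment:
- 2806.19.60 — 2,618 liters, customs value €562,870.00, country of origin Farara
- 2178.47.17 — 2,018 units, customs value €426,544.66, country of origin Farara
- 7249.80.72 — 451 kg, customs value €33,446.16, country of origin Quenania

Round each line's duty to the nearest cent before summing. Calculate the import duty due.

€56,470.60

Line 1 (2806.19.60, Farara, 2,618 liters, €562,870.00):
Base rate for 2806.19.60 is €5.24/liter.
Additional duty on 2806.19.60 from Farara: +5.3% ad valorem. Applied ad valorem rate = 5.3%.
Duty = €562,870.00 × 5.3% + 2,618 × €5.24 = €43,550.43.
Line 2 (2178.47.17, Farara, 2,018 units, €426,544.66):
Base rate for 2178.47.17 is 1.5%.
Duty = €426,544.66 × 1.5% = €6,398.17.
Line 3 (7249.80.72, Quenania, 451 kg, €33,446.16):
Base rate for 7249.80.72 is 19.5%.
7249.80.72 has an FTA preferential rate, but origin Quenania is not Eriovia; base rate stands.
The additional-duty order on 7249.80.72 targets Farara, not Quenania; it does not apply.
Duty = €33,446.16 × 19.5% = €6,522.00.
Total = €43,550.43 + €6,398.17 + €6,522.00 = €56,470.60.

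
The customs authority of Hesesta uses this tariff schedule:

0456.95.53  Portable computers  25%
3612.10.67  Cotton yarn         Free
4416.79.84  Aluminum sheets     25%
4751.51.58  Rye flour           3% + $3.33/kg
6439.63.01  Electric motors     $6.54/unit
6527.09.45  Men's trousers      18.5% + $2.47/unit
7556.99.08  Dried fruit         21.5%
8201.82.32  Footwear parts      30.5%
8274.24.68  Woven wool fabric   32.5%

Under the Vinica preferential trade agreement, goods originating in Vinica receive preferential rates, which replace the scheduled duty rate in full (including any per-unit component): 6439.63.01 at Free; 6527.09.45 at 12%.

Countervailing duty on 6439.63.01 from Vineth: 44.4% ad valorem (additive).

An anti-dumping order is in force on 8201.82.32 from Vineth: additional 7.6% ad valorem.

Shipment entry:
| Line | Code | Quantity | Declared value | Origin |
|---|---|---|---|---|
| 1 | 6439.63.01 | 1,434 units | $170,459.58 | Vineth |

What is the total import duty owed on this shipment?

Line 1 (6439.63.01, Vineth, 1,434 units, $170,459.58):
Base rate for 6439.63.01 is $6.54/unit.
6439.63.01 has an FTA preferential rate, but origin Vineth is not Vinica; base rate stands.
Additional duty on 6439.63.01 from Vineth: +44.4% ad valorem. Applied ad valorem rate = 44.4%.
Duty = $170,459.58 × 44.4% + 1,434 × $6.54 = $85,062.41.

$85,062.41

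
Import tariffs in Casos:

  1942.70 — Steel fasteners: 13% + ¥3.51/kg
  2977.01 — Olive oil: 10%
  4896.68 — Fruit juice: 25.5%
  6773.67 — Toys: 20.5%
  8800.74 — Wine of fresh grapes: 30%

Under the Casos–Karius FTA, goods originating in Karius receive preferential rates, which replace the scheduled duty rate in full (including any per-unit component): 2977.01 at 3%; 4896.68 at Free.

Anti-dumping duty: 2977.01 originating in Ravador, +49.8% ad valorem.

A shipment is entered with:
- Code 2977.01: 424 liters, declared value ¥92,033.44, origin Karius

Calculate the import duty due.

¥2,761.00

Line 1 (2977.01, Karius, 424 liters, ¥92,033.44):
Base rate for 2977.01 is 10%.
Origin Karius qualifies under the Casos–Karius agreement and 2977.01 is covered: preferential rate 3% applies instead.
The additional-duty order on 2977.01 targets Ravador, not Karius; it does not apply.
Duty = ¥92,033.44 × 3% = ¥2,761.00.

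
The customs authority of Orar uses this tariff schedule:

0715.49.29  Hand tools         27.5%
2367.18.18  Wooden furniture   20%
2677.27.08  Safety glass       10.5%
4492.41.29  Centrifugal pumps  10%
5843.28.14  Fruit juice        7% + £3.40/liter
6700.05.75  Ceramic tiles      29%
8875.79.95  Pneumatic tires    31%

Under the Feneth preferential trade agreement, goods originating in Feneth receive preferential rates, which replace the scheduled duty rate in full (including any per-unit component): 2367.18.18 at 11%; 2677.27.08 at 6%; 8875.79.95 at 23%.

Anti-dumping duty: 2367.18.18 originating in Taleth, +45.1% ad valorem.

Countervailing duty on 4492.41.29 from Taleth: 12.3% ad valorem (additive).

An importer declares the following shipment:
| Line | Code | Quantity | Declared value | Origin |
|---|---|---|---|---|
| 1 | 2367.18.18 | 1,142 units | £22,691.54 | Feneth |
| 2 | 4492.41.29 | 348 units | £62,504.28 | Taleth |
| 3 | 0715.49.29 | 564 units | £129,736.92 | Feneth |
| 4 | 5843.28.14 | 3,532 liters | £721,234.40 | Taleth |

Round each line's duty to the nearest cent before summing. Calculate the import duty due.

Line 1 (2367.18.18, Feneth, 1,142 units, £22,691.54):
Base rate for 2367.18.18 is 20%.
Origin Feneth qualifies under the Orar–Feneth agreement and 2367.18.18 is covered: preferential rate 11% applies instead.
The additional-duty order on 2367.18.18 targets Taleth, not Feneth; it does not apply.
Duty = £22,691.54 × 11% = £2,496.07.
Line 2 (4492.41.29, Taleth, 348 units, £62,504.28):
Base rate for 4492.41.29 is 10%.
Additional duty on 4492.41.29 from Taleth: +12.3%. Applied ad valorem rate: 10% + 12.3% = 22.3%.
Duty = £62,504.28 × 22.3% = £13,938.45.
Line 3 (0715.49.29, Feneth, 564 units, £129,736.92):
Base rate for 0715.49.29 is 27.5%.
Origin Feneth is the FTA partner but 0715.49.29 is not on the preference list; base rate stands.
Duty = £129,736.92 × 27.5% = £35,677.65.
Line 4 (5843.28.14, Taleth, 3,532 liters, £721,234.40):
Base rate for 5843.28.14 is 7% + £3.40/liter.
Duty = £721,234.40 × 7% + 3,532 × £3.40 = £62,495.21.
Total = £2,496.07 + £13,938.45 + £35,677.65 + £62,495.21 = £114,607.38.

£114,607.38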